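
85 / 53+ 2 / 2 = 2.60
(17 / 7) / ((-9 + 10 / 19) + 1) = -323 / 994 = -0.32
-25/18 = -1.39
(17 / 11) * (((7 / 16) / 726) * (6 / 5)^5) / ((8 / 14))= 0.00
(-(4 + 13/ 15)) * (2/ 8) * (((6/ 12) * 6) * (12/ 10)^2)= -657/ 125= -5.26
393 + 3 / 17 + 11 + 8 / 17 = 6879 / 17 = 404.65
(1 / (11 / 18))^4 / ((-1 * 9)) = -11664 / 14641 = -0.80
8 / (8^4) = 0.00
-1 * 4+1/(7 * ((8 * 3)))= -671/168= -3.99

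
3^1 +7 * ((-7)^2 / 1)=346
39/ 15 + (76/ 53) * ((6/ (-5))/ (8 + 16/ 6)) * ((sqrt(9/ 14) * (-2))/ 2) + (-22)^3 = -53227/ 5 + 513 * sqrt(14)/ 14840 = -10645.27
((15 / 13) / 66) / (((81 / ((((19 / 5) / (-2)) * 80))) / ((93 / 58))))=-5890 / 111969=-0.05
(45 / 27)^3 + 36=1097 / 27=40.63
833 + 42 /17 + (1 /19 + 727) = 504695 /323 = 1562.52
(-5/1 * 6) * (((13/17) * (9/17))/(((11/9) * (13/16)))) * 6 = -233280/3179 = -73.38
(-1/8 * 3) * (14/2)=-21/8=-2.62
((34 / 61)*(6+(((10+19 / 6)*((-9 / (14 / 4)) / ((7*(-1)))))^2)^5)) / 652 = 9504576123662718262745535 / 1586749007594312251886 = 5989.97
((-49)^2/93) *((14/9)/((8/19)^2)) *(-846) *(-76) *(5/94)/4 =576396065/2976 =193681.47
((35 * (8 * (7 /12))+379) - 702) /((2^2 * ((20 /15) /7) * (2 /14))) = -23471 /16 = -1466.94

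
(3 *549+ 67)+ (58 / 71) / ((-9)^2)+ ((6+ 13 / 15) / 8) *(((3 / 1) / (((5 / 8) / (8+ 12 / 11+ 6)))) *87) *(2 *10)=34761198064 / 316305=109897.72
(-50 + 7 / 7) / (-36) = 49 / 36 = 1.36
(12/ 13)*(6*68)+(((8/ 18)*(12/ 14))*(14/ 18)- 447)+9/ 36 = -98053/ 1404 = -69.84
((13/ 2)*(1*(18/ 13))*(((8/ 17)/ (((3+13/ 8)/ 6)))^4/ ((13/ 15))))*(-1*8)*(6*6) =-845378412871680/ 2034913411453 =-415.44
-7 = -7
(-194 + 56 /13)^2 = 6081156 /169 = 35983.17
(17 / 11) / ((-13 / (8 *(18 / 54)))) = -136 / 429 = -0.32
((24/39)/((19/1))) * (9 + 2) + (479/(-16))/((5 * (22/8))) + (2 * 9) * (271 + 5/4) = 266194217/54340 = 4898.68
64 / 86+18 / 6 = 161 / 43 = 3.74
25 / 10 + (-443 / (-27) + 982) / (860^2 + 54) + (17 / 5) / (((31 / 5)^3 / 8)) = 778033997191 / 297472936239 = 2.62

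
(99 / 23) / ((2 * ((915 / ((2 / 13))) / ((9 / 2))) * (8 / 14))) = 0.00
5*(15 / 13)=75 / 13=5.77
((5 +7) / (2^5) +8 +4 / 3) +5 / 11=2683 / 264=10.16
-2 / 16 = -1 / 8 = -0.12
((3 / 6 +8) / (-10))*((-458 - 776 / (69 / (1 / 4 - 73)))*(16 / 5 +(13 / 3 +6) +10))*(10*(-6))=49712284 / 115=432280.73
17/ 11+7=94/ 11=8.55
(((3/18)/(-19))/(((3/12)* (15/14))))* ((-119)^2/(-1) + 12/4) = 396424/855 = 463.65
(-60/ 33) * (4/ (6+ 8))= -40/ 77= -0.52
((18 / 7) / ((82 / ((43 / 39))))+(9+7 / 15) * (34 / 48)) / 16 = 4526537 / 10745280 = 0.42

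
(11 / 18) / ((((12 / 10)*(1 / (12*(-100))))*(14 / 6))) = -5500 / 21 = -261.90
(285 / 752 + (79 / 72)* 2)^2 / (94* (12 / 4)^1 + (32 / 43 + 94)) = 13044131227 / 742054348800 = 0.02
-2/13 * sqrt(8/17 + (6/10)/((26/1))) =-sqrt(2411110)/14365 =-0.11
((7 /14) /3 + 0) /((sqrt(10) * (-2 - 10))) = -0.00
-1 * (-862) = 862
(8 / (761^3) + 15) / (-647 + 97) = -6610666223 / 242391094550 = -0.03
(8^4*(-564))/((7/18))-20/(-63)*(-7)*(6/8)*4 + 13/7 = -5940375.10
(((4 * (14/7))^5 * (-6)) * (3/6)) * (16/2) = -786432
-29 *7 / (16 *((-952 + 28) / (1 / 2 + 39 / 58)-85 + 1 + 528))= 3451 / 93600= 0.04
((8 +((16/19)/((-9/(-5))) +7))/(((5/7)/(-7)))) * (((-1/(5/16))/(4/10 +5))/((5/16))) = 6635776/23085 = 287.45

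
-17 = -17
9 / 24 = 3 / 8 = 0.38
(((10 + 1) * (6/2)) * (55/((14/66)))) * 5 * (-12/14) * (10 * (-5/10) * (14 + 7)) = 26952750/7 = 3850392.86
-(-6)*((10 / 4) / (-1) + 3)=3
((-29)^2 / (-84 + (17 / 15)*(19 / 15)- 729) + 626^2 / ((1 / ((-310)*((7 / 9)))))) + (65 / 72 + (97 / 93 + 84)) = -6418210702603043 / 67927944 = -94485572.87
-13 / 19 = -0.68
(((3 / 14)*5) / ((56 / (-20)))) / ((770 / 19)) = -285 / 30184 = -0.01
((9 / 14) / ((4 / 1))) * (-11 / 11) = -0.16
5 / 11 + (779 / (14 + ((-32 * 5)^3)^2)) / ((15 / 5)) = 251658240008779 / 553648128000462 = 0.45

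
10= 10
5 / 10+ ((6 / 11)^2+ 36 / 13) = 11221 / 3146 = 3.57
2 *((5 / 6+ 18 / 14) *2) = 178 / 21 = 8.48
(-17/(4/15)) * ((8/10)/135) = -17/45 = -0.38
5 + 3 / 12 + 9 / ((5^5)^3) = 640869140661 / 122070312500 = 5.25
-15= -15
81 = 81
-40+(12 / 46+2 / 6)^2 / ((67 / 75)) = -4211135 / 106329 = -39.60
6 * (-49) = -294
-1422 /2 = -711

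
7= 7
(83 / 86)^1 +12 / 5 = 1447 / 430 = 3.37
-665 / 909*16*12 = -42560 / 303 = -140.46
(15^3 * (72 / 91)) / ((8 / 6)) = 182250 / 91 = 2002.75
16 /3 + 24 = 88 /3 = 29.33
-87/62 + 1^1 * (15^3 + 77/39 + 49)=3424.57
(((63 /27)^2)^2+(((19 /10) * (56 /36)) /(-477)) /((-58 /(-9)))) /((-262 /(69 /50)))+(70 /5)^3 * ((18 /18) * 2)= 29833944322021 /5436369000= 5487.84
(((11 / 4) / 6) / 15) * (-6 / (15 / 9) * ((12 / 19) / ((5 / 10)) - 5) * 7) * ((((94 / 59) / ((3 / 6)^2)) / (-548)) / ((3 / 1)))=-256949 / 23036550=-0.01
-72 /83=-0.87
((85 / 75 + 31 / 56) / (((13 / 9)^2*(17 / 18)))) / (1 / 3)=79461 / 30940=2.57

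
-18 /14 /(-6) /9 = 0.02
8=8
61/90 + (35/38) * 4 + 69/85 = 150401/29070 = 5.17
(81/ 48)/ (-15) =-9/ 80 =-0.11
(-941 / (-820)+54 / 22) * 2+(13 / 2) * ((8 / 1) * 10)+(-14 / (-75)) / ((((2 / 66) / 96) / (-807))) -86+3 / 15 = -10751526911 / 22550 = -476786.12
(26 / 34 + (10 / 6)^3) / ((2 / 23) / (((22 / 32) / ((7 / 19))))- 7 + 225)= 5951066 / 240550425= 0.02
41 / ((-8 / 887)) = -36367 / 8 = -4545.88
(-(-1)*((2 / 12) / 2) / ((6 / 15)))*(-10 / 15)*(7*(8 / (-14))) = 5 / 9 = 0.56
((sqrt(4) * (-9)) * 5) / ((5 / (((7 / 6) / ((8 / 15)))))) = -315 / 8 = -39.38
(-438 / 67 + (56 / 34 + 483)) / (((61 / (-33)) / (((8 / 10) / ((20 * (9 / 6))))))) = -6.90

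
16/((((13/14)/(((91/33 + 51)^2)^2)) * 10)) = 14390085.31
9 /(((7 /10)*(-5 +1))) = -45 /14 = -3.21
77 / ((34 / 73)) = 5621 / 34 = 165.32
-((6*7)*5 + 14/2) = -217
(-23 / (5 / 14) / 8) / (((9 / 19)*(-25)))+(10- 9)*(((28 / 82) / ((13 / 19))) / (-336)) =3253769 / 4797000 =0.68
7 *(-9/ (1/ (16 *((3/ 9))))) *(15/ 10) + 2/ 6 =-1511/ 3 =-503.67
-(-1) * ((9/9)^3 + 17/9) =26/9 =2.89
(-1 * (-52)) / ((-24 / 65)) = -845 / 6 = -140.83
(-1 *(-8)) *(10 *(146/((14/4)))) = 23360/7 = 3337.14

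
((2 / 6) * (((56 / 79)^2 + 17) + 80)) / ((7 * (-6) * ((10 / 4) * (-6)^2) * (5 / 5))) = -608513 / 70772940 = -0.01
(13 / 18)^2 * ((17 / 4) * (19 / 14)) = 3.01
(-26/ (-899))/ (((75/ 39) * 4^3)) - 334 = -240212631/ 719200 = -334.00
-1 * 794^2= -630436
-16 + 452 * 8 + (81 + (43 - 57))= 3667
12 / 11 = 1.09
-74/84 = -37/42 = -0.88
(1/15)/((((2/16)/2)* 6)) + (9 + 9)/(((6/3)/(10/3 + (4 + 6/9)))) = 3248/45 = 72.18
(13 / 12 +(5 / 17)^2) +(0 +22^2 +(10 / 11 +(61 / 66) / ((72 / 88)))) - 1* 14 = 162467641 / 343332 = 473.21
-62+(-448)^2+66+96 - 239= 200565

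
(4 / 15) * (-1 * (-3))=4 / 5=0.80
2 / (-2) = -1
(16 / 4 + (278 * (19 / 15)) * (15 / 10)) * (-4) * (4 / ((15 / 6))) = -85152 / 25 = -3406.08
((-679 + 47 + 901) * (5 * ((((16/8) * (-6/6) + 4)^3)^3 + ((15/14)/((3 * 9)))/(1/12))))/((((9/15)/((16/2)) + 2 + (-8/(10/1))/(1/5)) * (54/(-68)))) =19685850400/43659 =450900.17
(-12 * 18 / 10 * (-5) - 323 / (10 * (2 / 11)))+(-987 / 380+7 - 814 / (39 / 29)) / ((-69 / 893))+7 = 103791182 / 13455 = 7713.95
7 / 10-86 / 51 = -503 / 510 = -0.99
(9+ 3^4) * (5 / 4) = 225 / 2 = 112.50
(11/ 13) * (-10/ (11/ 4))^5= -102400000/ 190333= -538.00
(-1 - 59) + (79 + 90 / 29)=641 / 29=22.10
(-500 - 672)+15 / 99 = -38671 / 33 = -1171.85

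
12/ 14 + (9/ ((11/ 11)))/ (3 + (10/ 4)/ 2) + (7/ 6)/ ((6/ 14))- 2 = 7919/ 2142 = 3.70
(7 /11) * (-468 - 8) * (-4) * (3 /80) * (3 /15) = 2499 /275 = 9.09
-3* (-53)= 159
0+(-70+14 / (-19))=-1344 / 19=-70.74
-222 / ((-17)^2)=-222 / 289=-0.77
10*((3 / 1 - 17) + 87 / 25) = -526 / 5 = -105.20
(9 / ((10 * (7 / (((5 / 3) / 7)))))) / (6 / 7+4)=3 / 476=0.01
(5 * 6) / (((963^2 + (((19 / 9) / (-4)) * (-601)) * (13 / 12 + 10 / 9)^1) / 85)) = 132192 / 48110893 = 0.00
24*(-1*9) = -216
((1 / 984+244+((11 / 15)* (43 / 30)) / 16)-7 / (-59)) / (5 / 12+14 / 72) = 4252927487 / 10643600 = 399.58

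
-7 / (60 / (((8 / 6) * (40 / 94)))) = -28 / 423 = -0.07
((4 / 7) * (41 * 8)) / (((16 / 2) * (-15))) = -164 / 105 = -1.56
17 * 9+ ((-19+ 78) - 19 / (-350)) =74219 / 350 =212.05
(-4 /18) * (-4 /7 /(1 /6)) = 16 /21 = 0.76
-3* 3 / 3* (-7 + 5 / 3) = 16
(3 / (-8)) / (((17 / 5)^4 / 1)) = -1875 / 668168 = -0.00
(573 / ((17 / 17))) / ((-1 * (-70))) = 8.19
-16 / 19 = -0.84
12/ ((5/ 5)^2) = 12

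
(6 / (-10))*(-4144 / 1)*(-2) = -24864 / 5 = -4972.80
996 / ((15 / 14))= 4648 / 5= 929.60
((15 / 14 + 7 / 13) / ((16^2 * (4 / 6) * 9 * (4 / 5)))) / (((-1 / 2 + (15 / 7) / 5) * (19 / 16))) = -1465 / 94848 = -0.02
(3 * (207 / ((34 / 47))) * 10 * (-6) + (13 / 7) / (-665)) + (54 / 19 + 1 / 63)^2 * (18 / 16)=-5574925031243 / 108256680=-51497.28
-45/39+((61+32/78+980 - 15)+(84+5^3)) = 48136/39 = 1234.26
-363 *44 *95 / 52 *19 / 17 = -7207365 / 221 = -32612.51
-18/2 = -9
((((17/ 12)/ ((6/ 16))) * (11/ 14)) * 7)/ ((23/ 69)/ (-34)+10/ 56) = 89012/ 723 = 123.11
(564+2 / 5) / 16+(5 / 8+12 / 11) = 4069 / 110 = 36.99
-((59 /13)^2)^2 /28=-15.15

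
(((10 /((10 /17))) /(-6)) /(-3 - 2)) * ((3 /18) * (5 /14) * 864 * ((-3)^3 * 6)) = -33048 /7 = -4721.14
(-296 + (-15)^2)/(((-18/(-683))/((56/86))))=-678902/387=-1754.27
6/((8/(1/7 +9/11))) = 111/154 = 0.72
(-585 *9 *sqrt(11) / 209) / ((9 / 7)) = -4095 *sqrt(11) / 209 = -64.98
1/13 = 0.08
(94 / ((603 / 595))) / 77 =7990 / 6633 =1.20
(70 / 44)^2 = 2.53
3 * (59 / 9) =59 / 3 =19.67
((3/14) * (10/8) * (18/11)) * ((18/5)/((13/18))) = 2187/1001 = 2.18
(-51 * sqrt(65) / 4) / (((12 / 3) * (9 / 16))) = -17 * sqrt(65) / 3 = -45.69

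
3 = 3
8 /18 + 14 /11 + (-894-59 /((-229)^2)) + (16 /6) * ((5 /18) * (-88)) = -957.47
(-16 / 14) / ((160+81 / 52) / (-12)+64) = -4992 / 220745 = -0.02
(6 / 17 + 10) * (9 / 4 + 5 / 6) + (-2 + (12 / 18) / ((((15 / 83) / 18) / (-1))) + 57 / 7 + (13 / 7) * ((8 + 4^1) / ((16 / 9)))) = -112811 / 7140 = -15.80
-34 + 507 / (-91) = -277 / 7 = -39.57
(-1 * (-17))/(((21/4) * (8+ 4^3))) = 17/378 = 0.04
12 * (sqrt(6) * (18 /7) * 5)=1080 * sqrt(6) /7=377.92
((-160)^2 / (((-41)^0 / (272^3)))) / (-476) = -7575961600 / 7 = -1082280228.57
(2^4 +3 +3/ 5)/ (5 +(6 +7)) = 1.09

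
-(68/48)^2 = -289/144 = -2.01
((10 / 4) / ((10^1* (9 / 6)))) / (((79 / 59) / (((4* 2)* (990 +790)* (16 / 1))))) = 6721280 / 237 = 28359.83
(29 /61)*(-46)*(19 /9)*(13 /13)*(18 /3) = -50692 /183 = -277.01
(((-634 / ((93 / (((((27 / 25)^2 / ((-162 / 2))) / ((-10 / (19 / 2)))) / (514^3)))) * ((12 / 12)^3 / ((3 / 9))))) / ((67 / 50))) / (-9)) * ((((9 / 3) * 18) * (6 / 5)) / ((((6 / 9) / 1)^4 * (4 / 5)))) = 4390767 / 564099674576000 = 0.00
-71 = -71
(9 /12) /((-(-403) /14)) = 21 /806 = 0.03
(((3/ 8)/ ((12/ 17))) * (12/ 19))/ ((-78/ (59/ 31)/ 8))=-0.07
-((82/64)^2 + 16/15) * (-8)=41599/1920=21.67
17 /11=1.55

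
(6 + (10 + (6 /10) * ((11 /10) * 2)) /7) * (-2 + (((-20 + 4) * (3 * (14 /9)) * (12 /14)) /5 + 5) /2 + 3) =-38657 /1750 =-22.09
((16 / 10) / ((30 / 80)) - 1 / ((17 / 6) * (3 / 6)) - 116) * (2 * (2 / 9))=-49.97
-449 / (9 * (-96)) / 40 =449 / 34560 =0.01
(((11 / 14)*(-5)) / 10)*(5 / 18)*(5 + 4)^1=-55 / 56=-0.98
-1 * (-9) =9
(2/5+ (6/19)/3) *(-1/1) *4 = -192/95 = -2.02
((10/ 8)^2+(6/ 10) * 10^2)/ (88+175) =0.23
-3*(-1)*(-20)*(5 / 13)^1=-300 / 13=-23.08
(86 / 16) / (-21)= -43 / 168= -0.26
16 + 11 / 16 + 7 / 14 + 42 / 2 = 611 / 16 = 38.19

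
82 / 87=0.94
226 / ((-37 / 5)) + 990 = 35500 / 37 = 959.46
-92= -92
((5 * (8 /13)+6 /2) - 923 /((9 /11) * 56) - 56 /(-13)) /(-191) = 63949 /1251432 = 0.05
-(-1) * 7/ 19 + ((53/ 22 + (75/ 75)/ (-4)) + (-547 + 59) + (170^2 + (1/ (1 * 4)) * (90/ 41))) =973955155/ 34276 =28415.08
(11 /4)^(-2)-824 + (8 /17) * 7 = -1687920 /2057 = -820.57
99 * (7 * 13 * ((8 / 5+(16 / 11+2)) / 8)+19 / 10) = 117603 / 20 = 5880.15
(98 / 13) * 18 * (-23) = -40572 / 13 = -3120.92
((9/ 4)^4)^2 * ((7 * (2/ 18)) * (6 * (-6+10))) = 12261.03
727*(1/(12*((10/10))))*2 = 121.17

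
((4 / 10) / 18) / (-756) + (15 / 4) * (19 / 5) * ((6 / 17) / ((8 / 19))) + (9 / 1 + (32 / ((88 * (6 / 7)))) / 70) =533136311 / 25446960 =20.95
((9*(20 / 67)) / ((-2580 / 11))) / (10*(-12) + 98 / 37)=1221 / 12509302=0.00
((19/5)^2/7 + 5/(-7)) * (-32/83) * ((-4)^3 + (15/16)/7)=3376216/101675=33.21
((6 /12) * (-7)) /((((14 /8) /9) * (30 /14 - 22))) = 126 /139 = 0.91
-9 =-9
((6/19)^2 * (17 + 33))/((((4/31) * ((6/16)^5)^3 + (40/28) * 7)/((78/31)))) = 1234971460318003200/984370775295252707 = 1.25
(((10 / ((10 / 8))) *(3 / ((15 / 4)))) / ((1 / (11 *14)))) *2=9856 / 5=1971.20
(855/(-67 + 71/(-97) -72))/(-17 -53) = 1843/21084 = 0.09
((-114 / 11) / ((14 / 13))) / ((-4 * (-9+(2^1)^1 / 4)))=-741 / 2618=-0.28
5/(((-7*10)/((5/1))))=-0.36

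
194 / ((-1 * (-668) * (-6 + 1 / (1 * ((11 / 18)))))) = -1067 / 16032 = -0.07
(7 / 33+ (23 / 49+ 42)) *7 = 69016 / 231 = 298.77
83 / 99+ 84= 8399 / 99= 84.84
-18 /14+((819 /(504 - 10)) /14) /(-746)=-1.29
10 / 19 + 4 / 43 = 506 / 817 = 0.62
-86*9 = -774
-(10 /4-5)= 5 /2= 2.50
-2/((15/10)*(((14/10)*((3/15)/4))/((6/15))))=-160/21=-7.62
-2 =-2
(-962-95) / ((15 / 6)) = -422.80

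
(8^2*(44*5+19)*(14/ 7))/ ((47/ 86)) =2630912/ 47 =55976.85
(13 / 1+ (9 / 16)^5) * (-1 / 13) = -1.00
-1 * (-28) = 28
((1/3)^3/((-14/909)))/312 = -101/13104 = -0.01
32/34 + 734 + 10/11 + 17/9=1241615/1683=737.74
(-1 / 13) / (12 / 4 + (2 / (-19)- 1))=-19 / 468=-0.04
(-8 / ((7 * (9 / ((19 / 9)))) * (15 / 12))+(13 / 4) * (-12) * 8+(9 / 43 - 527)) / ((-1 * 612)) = 25569731 / 18651465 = 1.37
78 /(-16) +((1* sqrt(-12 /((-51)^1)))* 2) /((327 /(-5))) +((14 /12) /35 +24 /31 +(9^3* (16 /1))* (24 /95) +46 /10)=208310023 /70680 - 20* sqrt(17) /5559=2947.21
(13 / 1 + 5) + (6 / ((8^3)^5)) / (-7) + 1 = 2339760743907325 / 123145302310912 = 19.00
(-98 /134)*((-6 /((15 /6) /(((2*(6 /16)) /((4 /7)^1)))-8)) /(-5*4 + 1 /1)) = 3087 /81472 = 0.04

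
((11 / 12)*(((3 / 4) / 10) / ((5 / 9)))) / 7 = 99 / 5600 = 0.02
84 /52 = 21 /13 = 1.62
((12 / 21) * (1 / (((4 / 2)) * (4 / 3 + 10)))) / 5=3 / 595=0.01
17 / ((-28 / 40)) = -170 / 7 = -24.29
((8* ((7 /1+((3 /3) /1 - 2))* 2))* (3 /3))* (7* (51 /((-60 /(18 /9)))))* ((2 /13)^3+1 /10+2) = -131995752 /54925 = -2403.20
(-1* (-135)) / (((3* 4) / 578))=13005 / 2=6502.50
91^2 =8281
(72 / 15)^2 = 576 / 25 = 23.04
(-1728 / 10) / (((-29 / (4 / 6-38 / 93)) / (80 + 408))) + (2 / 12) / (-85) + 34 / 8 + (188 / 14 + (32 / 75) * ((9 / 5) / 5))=616396699237 / 802357500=768.23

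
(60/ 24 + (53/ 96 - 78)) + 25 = -4795/ 96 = -49.95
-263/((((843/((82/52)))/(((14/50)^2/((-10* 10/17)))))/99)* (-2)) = -0.32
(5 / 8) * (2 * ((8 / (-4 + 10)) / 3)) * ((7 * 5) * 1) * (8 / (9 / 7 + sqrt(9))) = 980 / 27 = 36.30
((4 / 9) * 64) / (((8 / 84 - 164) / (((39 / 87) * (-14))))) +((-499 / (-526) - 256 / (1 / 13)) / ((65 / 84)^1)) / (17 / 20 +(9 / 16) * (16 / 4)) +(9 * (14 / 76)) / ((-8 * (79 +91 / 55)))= -29658515613104697011 / 21400604385805632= -1385.87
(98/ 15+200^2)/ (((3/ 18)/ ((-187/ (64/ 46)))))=-1290510749/ 40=-32262768.72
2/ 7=0.29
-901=-901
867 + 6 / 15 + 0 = 4337 / 5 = 867.40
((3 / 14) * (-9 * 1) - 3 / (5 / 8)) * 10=-471 / 7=-67.29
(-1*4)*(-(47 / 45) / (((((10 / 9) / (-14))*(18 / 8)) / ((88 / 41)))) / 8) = -57904 / 9225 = -6.28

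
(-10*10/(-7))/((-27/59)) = -5900/189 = -31.22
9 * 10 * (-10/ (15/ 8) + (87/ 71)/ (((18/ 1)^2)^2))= -66251375/ 138024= -480.00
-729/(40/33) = -24057/40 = -601.42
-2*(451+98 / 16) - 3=-3669 / 4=-917.25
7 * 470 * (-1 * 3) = -9870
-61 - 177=-238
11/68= 0.16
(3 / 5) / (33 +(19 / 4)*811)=12 / 77705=0.00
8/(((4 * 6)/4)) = 4/3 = 1.33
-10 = -10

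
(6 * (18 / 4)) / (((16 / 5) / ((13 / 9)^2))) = 845 / 48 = 17.60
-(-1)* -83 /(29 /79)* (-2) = 13114 /29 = 452.21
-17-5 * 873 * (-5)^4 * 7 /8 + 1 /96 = -229164131 /96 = -2387126.36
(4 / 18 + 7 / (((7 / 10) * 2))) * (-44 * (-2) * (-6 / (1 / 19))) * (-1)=157168 / 3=52389.33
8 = 8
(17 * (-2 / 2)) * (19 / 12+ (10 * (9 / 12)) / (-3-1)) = 119 / 24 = 4.96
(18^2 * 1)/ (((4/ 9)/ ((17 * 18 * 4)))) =892296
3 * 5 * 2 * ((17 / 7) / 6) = 85 / 7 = 12.14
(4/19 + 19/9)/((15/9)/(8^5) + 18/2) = 13008896/50430237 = 0.26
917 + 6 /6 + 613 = 1531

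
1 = 1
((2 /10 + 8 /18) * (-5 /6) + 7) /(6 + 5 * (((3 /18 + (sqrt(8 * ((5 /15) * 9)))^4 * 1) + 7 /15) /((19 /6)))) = 6631 /940302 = 0.01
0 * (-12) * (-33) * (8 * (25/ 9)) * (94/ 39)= 0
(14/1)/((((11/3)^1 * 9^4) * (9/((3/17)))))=14/1226907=0.00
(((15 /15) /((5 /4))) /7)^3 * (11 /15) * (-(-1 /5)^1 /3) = 704 /9646875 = 0.00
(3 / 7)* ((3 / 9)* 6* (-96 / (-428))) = 144 / 749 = 0.19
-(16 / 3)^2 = -256 / 9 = -28.44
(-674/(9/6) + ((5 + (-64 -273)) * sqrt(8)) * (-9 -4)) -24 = -1420/3 + 8632 * sqrt(2) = 11734.16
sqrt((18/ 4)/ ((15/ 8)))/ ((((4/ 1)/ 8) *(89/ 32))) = 128 *sqrt(15)/ 445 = 1.11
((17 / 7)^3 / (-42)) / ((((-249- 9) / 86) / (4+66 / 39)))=181781 / 280917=0.65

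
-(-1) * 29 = 29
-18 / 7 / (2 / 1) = -9 / 7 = -1.29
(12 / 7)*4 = 48 / 7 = 6.86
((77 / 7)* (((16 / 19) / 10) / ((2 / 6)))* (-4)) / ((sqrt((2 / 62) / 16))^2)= -523776 / 95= -5513.43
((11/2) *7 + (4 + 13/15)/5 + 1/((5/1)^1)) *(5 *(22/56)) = 65461/840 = 77.93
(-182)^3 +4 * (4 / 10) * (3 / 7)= -210999856 / 35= -6028567.31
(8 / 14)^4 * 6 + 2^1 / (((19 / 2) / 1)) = 38788 / 45619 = 0.85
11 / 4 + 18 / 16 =3.88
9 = 9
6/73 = 0.08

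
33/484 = 3/44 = 0.07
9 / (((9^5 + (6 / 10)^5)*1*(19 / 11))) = 34375 / 389559888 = 0.00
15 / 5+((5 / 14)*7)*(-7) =-29 / 2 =-14.50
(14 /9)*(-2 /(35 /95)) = -76 /9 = -8.44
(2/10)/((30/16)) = 8/75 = 0.11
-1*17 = -17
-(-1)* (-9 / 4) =-2.25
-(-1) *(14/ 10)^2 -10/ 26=512/ 325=1.58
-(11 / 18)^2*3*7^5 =-2033647 / 108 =-18830.06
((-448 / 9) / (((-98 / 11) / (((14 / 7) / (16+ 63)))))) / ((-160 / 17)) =-374 / 24885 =-0.02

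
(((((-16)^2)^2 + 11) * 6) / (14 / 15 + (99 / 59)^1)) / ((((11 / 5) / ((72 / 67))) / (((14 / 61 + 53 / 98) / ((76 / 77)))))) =72125608268250 / 1256192581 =57416.04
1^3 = 1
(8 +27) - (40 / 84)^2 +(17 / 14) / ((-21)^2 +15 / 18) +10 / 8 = 168470647 / 4676364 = 36.03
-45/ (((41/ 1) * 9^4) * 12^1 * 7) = -5/ 2510676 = -0.00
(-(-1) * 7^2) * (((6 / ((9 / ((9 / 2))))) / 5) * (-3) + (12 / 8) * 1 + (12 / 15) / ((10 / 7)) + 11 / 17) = 37779 / 850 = 44.45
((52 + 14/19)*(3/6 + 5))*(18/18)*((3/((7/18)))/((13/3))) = 892782/1729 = 516.36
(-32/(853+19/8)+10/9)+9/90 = 240949/205290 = 1.17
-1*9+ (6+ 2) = -1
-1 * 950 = -950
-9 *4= -36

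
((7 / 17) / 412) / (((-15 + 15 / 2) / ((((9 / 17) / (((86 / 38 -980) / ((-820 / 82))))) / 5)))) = -399 / 2764907795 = -0.00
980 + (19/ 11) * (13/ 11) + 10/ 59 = 7012003/ 7139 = 982.21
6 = 6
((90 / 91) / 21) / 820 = 3 / 52234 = 0.00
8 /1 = 8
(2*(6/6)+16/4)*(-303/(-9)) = 202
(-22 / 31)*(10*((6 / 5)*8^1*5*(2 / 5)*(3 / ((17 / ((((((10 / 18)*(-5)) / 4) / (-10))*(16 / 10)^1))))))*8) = -11264 / 527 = -21.37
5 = 5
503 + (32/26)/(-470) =1536657/3055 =503.00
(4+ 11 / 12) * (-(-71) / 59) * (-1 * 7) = -497 / 12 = -41.42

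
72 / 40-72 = -351 / 5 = -70.20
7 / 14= 1 / 2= 0.50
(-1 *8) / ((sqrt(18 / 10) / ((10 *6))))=-160 *sqrt(5)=-357.77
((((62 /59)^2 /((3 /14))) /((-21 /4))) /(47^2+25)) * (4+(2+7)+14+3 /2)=-146072 /11664831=-0.01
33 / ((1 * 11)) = 3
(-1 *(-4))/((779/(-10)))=-40/779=-0.05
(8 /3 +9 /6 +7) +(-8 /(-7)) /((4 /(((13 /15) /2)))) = 2371 /210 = 11.29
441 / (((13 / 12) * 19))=5292 / 247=21.43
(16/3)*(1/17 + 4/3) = 1136/153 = 7.42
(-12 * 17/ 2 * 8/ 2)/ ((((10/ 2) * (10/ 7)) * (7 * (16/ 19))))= -969/ 100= -9.69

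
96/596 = 24/149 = 0.16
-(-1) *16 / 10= 8 / 5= 1.60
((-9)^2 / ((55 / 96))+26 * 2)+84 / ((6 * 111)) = 1181366 / 6105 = 193.51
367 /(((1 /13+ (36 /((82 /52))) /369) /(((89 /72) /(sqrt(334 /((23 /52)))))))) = 118.95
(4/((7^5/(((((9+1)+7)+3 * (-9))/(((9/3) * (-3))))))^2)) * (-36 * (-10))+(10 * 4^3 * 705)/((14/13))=1065141527502400/2542277241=418971.43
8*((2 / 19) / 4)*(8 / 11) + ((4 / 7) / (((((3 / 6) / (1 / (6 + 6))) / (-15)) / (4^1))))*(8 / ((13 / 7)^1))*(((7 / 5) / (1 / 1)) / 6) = -45568 / 8151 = -5.59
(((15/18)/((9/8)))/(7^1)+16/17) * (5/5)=3364/3213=1.05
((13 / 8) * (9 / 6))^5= 90224199 / 1048576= 86.04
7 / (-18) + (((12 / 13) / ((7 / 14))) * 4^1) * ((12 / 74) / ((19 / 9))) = 29339 / 164502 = 0.18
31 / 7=4.43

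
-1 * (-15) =15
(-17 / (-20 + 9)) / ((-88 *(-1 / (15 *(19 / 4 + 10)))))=15045 / 3872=3.89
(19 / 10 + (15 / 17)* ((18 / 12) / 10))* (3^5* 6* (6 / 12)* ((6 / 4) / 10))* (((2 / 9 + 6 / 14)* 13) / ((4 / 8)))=89497629 / 23800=3760.40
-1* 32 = -32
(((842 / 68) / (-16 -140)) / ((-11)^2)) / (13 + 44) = -421 / 36581688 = -0.00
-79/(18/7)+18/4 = -26.22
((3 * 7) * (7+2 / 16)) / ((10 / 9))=10773 / 80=134.66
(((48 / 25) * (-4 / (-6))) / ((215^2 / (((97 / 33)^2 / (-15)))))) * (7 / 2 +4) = -150544 / 1258475625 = -0.00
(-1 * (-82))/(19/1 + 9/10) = 820/199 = 4.12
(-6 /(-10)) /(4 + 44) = 1 /80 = 0.01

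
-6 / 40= -3 / 20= -0.15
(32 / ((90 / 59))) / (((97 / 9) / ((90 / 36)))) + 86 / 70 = 20691 / 3395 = 6.09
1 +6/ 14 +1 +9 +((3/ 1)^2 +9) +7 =36.43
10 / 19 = 0.53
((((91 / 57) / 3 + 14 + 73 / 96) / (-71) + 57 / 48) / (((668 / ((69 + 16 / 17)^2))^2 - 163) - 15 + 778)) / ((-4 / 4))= -754827920805631357 / 465904176501162555648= -0.00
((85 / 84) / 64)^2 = 7225 / 28901376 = 0.00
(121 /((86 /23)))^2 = 7745089 /7396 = 1047.20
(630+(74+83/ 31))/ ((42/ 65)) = 1093.67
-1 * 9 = -9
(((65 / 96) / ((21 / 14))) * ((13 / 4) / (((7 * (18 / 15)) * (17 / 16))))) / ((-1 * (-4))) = 4225 / 102816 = 0.04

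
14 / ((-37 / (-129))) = 1806 / 37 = 48.81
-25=-25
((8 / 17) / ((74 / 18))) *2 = 144 / 629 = 0.23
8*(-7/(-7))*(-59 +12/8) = -460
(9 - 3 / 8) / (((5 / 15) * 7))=207 / 56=3.70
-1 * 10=-10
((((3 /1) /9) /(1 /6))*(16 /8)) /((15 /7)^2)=0.87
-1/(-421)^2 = -1/177241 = -0.00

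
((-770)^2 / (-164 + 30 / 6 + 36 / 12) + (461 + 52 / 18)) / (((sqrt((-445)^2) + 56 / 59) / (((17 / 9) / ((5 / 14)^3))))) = -42978854912 / 138527415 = -310.26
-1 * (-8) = 8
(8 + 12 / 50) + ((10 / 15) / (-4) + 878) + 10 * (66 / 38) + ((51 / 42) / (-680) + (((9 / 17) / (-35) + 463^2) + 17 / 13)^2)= 2507521608706111363381 / 54565165200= 45954623238.38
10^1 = 10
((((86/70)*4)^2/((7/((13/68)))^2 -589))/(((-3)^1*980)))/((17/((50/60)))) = -624962/1166667208875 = -0.00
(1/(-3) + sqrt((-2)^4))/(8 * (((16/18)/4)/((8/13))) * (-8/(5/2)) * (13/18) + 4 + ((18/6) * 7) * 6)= 1485/49946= 0.03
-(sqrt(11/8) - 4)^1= 4 - sqrt(22)/4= 2.83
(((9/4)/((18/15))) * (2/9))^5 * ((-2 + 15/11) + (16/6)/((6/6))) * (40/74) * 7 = 7328125/75955968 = 0.10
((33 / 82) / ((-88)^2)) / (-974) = -3 / 56227072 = -0.00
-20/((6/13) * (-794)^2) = -65/945654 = -0.00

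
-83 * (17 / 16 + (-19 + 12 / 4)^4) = -87033219 / 16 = -5439576.19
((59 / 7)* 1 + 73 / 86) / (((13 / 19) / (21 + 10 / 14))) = 8064740 / 27391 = 294.43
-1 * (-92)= 92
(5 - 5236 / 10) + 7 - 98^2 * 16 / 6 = -391834 / 15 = -26122.27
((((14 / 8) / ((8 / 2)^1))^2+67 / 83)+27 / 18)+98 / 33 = 3834307 / 701184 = 5.47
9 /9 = 1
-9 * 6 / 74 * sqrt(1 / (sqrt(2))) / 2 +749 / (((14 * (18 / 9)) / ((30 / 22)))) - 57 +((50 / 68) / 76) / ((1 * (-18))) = -10500359 / 511632 - 27 * 2^(3 / 4) / 148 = -20.83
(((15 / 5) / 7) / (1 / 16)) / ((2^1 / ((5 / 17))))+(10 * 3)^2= 107220 / 119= 901.01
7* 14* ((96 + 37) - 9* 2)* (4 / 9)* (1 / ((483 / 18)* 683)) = 560 / 2049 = 0.27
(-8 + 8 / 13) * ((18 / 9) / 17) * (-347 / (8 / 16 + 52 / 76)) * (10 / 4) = 421952 / 663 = 636.43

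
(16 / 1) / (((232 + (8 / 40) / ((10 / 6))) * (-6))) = -200 / 17409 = -0.01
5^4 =625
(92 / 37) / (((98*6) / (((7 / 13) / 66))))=23 / 666666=0.00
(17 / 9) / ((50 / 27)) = 1.02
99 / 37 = 2.68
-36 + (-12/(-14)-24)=-414/7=-59.14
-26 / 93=-0.28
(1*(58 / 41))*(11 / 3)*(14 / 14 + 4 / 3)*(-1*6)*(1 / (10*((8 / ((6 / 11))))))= -203 / 410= -0.50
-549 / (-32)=549 / 32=17.16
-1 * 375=-375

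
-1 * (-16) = 16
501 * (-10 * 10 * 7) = -350700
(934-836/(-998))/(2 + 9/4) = 1865936/8483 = 219.96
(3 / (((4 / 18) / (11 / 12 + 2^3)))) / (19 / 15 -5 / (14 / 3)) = 101115 / 164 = 616.55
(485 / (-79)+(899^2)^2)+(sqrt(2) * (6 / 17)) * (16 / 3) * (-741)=51601919655194 / 79 - 23712 * sqrt(2) / 17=653188854422.28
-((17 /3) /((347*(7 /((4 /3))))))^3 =-314432 /10447444500381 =-0.00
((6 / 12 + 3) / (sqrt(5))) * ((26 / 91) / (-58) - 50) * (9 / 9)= -10151 * sqrt(5) / 290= -78.27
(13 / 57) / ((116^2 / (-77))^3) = -5934929 / 138874590400512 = -0.00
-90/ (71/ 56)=-5040/ 71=-70.99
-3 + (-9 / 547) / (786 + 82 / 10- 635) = -1306281 / 435412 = -3.00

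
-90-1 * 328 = -418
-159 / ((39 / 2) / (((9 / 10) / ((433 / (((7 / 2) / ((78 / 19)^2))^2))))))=-338443637 / 463017222720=-0.00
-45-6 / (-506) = -11382 / 253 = -44.99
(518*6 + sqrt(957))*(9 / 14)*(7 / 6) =3*sqrt(957) / 4 + 2331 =2354.20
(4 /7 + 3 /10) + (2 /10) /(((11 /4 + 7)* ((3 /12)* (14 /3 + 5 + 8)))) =42253 /48230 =0.88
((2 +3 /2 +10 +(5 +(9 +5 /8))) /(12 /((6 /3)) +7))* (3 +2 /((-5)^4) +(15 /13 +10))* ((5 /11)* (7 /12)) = 1207773 /148720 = 8.12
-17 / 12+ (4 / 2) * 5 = 103 / 12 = 8.58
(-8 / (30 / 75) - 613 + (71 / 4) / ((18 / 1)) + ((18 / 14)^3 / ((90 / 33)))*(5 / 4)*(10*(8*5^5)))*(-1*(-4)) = 5998641785 / 6174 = 971597.31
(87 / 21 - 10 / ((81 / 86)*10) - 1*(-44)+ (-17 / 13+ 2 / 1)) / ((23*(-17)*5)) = -20714 / 847665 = -0.02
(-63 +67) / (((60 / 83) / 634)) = 52622 / 15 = 3508.13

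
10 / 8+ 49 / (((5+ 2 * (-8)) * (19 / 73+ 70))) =267787 / 225676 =1.19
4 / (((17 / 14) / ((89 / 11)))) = 4984 / 187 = 26.65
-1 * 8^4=-4096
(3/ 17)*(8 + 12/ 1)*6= 360/ 17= 21.18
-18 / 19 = -0.95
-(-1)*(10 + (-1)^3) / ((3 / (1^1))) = 3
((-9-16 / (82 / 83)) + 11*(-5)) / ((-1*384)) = 137 / 656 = 0.21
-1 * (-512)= 512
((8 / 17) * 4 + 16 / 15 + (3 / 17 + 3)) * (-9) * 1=-4686 / 85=-55.13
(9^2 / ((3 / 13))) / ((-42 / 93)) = -10881 / 14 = -777.21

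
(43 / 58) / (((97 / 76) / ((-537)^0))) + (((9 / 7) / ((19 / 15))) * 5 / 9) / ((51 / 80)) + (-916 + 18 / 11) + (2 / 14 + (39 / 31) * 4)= -1968693251933 / 2168825813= -907.72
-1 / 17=-0.06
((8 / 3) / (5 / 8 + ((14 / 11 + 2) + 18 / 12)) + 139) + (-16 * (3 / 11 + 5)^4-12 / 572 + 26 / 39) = -3316200084668 / 271224525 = -12226.77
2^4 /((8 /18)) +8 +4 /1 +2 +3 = 53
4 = 4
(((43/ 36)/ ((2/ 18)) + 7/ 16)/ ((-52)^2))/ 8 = 179/ 346112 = 0.00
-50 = -50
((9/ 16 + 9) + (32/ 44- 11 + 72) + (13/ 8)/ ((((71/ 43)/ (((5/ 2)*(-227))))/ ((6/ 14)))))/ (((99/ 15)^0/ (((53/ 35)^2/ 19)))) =-20648237087/ 1017955400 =-20.28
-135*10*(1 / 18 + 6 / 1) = -8175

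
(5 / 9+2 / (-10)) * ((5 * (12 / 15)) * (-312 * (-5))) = 6656 / 3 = 2218.67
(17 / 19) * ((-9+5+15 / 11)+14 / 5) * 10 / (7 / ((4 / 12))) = 0.07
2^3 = 8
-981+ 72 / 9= -973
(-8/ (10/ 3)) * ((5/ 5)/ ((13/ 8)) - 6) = 168/ 13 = 12.92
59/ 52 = 1.13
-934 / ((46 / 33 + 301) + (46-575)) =15411 / 3739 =4.12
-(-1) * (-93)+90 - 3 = -6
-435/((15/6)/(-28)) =4872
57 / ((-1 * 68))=-57 / 68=-0.84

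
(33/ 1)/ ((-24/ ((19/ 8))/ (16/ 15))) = -209/ 60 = -3.48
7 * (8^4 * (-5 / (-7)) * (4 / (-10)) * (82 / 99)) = -671744 / 99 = -6785.29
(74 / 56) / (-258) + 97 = 700691 / 7224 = 96.99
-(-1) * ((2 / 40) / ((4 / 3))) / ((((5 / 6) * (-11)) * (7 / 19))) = -171 / 15400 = -0.01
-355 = -355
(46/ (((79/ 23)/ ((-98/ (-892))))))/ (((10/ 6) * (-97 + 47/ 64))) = -4976832/ 542691685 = -0.01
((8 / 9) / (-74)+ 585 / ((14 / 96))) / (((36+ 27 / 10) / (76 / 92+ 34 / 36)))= 34269992980 / 186734079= 183.52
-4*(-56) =224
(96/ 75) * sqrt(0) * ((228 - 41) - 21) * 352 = 0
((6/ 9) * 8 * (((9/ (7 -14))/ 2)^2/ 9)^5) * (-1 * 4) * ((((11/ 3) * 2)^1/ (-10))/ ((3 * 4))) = 24057/ 90392079680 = 0.00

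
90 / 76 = 45 / 38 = 1.18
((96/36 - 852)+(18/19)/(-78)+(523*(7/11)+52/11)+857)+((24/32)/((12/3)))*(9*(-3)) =340.14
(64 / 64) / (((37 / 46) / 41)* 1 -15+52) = 0.03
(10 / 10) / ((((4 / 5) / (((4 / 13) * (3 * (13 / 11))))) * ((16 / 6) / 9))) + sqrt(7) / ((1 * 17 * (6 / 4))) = 2 * sqrt(7) / 51 + 405 / 88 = 4.71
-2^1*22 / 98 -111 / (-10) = 5219 / 490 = 10.65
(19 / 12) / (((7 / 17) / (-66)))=-3553 / 14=-253.79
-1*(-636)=636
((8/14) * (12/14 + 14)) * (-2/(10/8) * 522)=-1737216/245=-7090.68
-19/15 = -1.27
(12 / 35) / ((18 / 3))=0.06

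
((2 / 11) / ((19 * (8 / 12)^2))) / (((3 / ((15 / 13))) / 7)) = 315 / 5434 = 0.06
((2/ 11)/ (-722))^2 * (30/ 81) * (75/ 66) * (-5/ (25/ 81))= -75/ 173457251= -0.00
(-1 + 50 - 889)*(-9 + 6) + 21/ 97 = 244461/ 97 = 2520.22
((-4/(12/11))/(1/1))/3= -1.22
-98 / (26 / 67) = -3283 / 13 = -252.54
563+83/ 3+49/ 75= 591.32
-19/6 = -3.17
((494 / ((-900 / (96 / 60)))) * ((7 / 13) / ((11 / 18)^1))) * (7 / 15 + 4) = -71288 / 20625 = -3.46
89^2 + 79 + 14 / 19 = 152014 / 19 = 8000.74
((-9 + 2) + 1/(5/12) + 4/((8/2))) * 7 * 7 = -882/5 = -176.40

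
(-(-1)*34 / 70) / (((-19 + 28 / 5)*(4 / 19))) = -323 / 1876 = -0.17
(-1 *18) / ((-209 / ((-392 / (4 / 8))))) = -14112 / 209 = -67.52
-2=-2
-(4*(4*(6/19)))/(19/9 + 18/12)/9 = -192/1235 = -0.16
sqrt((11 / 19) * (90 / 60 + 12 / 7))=1.36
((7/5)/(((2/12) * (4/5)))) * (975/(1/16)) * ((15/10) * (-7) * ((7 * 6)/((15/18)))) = -86682960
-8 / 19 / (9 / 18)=-16 / 19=-0.84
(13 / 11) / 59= 13 / 649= 0.02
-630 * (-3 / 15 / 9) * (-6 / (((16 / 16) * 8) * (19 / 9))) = -189 / 38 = -4.97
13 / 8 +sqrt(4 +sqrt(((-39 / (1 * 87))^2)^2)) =13 / 8 +sqrt(3533) / 29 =3.67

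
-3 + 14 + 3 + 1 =15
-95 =-95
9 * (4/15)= 2.40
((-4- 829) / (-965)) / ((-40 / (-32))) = 3332 / 4825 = 0.69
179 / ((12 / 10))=895 / 6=149.17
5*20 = 100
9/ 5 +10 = 59/ 5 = 11.80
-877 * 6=-5262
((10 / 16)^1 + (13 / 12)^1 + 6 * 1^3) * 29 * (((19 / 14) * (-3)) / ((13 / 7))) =-101935 / 208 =-490.07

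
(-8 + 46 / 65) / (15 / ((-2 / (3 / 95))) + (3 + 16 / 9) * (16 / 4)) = -162108 / 419575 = -0.39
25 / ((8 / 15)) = 375 / 8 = 46.88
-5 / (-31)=5 / 31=0.16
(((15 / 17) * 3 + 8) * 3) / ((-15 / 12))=-2172 / 85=-25.55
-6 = -6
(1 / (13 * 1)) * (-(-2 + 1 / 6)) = 11 / 78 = 0.14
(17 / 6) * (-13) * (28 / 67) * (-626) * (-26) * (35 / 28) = -62947430 / 201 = -313171.29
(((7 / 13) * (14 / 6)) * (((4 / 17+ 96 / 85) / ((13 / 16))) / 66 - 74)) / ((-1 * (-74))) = -66088309 / 52618995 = -1.26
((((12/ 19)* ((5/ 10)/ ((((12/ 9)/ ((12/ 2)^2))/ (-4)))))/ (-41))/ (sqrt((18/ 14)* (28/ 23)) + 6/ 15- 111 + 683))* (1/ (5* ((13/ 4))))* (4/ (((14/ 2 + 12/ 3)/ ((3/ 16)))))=1777302/ 291478159687- 810* sqrt(23)/ 291478159687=0.00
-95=-95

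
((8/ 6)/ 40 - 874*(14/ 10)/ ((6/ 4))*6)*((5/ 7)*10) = -734155/ 21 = -34959.76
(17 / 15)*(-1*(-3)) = 17 / 5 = 3.40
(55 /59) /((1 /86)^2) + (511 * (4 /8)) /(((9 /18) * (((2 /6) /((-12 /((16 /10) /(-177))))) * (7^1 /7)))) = 240950345 /118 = 2041952.08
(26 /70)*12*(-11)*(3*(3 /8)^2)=-11583 /560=-20.68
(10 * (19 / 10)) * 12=228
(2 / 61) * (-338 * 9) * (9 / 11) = -54756 / 671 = -81.60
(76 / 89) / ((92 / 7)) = 133 / 2047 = 0.06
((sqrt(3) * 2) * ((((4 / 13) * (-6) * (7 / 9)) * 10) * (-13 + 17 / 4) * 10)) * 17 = 1666000 * sqrt(3) / 39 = 73989.66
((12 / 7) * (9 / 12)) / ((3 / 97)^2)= 9409 / 7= 1344.14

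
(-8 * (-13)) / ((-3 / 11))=-1144 / 3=-381.33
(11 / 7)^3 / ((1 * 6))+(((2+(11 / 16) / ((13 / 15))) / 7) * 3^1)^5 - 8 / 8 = 843424230053053 / 400619467702272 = 2.11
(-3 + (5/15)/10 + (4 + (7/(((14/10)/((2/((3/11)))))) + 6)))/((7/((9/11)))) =5.11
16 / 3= 5.33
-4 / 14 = -2 / 7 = -0.29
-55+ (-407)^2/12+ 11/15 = 824989/60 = 13749.82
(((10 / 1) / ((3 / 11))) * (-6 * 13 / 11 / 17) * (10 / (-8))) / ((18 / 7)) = 2275 / 306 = 7.43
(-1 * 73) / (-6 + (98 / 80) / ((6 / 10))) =1752 / 95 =18.44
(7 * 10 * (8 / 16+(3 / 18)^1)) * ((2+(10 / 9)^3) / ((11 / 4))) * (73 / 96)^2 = 229226935 / 6928416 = 33.09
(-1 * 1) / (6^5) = -1 / 7776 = -0.00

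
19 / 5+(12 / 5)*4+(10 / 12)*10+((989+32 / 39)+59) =69586 / 65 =1070.55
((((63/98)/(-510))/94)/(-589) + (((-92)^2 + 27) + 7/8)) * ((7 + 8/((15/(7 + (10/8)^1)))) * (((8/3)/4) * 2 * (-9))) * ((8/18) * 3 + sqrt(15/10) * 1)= -6713901239868/4334575 - 5035425929901 * sqrt(6)/8669150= -2971690.03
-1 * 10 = -10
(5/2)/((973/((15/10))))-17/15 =-1.13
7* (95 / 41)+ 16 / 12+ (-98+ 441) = 44348 / 123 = 360.55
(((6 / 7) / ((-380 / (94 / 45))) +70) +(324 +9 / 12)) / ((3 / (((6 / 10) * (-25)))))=-15750337 / 7980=-1973.73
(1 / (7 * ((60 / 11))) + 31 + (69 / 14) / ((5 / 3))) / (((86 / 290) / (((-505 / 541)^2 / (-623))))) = -15079883275 / 94087575708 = -0.16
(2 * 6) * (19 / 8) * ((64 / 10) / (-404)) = -228 / 505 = -0.45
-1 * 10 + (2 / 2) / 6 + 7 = -17 / 6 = -2.83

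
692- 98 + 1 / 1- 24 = 571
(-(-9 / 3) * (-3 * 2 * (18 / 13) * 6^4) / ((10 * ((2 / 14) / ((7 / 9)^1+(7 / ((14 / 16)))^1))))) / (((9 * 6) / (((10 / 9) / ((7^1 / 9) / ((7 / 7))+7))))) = -525.05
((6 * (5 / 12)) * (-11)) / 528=-5 / 96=-0.05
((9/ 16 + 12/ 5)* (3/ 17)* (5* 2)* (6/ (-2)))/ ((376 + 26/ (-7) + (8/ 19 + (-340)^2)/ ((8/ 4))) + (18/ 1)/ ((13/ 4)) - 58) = -3687957/ 13666577440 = -0.00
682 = 682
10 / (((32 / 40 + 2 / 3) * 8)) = 75 / 88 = 0.85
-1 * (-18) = 18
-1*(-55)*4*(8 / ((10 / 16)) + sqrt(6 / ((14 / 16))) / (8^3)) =55*sqrt(21) / 224 + 2816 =2817.13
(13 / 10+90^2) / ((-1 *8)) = -81013 / 80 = -1012.66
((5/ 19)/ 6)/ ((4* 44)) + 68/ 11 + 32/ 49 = 6719861/ 983136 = 6.84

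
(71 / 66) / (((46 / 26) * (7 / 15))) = 4615 / 3542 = 1.30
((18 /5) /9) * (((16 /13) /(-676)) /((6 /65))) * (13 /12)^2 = -1 /108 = -0.01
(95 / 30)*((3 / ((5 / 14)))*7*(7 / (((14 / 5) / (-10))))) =-4655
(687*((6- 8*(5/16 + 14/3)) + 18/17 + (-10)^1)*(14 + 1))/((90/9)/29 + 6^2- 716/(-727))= -315968918115/26758748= -11808.06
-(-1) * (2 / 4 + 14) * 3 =87 / 2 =43.50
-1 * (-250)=250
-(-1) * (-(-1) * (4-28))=-24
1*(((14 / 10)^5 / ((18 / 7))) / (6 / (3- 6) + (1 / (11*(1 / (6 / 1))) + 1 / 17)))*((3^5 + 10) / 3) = -5566091839 / 44043750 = -126.38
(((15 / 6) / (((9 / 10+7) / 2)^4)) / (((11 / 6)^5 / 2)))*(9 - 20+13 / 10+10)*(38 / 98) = 35458560000 / 307374525261419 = 0.00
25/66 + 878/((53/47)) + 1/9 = 779.09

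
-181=-181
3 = 3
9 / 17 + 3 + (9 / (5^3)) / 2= 15153 / 4250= 3.57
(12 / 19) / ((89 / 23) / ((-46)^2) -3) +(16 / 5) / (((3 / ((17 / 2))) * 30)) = 11423716 / 124757325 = 0.09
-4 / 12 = -1 / 3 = -0.33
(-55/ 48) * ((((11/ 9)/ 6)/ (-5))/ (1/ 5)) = 605/ 2592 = 0.23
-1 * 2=-2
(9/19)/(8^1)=9/152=0.06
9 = 9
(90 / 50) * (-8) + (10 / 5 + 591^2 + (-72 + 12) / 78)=22702409 / 65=349267.83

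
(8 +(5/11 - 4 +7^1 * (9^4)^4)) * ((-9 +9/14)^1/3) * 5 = -180669468413054559.55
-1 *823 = -823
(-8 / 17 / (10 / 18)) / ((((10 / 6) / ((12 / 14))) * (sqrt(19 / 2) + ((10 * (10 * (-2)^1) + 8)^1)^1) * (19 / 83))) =107568 * sqrt(38) / 4166401225 + 41306112 / 4166401225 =0.01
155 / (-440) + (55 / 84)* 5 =5399 / 1848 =2.92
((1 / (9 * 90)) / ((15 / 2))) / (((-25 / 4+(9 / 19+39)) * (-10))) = -38 / 76696875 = -0.00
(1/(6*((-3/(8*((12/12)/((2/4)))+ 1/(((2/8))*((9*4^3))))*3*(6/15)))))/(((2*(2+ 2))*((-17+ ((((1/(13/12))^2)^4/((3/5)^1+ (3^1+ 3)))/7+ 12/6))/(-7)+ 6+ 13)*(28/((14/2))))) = -5067298845583975/4625961391035408384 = -0.00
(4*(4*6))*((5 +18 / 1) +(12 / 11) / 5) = 122592 / 55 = 2228.95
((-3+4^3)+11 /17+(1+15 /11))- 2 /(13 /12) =62.16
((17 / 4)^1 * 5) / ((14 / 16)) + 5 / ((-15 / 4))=482 / 21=22.95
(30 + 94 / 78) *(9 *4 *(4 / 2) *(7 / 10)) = 102228 / 65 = 1572.74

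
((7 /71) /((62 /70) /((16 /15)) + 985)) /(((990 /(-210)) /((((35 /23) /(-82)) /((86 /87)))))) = 1392580 /3496643791597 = 0.00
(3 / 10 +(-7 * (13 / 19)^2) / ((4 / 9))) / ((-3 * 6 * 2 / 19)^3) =323437 / 311040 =1.04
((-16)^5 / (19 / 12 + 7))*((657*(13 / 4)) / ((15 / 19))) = -170161864704 / 515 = -330411387.77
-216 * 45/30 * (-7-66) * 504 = 11920608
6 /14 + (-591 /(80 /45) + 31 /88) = -408601 /1232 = -331.66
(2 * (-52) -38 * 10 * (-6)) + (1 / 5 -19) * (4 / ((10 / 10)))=10504 / 5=2100.80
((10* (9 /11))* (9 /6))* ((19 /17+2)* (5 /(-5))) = -7155 /187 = -38.26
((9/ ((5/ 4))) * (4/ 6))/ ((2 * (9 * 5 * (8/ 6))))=1/ 25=0.04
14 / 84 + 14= 85 / 6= 14.17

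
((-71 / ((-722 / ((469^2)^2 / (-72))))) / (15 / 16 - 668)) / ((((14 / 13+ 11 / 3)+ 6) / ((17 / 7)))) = 8342584245121 / 372550917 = 22393.14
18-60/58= 492/29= 16.97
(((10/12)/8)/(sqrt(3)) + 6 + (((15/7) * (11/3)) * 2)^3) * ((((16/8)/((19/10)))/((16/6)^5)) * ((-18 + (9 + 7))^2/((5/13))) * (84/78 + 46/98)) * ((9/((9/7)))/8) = 132975 * sqrt(3)/34865152 + 159537048795/373710848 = 426.91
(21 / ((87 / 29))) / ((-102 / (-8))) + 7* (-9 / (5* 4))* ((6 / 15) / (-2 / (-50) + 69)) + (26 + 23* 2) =12769187 / 176052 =72.53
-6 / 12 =-1 / 2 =-0.50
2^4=16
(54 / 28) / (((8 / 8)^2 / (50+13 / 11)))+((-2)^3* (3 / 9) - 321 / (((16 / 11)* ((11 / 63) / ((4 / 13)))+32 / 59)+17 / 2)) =2152446379 / 33890934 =63.51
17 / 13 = 1.31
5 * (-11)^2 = 605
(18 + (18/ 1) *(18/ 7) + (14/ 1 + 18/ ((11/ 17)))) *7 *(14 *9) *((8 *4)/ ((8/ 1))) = 4117680/ 11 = 374334.55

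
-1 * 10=-10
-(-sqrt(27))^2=-27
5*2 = 10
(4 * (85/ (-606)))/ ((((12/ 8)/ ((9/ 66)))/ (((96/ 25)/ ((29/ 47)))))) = -51136/ 161095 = -0.32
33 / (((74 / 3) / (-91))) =-9009 / 74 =-121.74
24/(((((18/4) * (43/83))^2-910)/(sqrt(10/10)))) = -661344/24926191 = -0.03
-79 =-79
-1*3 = -3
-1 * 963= -963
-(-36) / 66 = 6 / 11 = 0.55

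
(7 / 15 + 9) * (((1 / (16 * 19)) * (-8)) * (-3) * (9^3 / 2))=51759 / 190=272.42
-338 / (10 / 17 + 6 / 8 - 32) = 22984 / 2085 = 11.02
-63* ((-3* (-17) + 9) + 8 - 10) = -3654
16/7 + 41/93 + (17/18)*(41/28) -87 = -1295081/15624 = -82.89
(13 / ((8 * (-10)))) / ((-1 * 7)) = 13 / 560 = 0.02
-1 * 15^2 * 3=-675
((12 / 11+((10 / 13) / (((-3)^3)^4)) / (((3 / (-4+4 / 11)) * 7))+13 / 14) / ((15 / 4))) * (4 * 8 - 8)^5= 38403184984064 / 8955765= 4288096.55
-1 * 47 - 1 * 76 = -123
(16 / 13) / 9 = 0.14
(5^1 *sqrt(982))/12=5 *sqrt(982)/12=13.06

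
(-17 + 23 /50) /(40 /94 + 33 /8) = -155476 /42775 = -3.63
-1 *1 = -1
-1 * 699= -699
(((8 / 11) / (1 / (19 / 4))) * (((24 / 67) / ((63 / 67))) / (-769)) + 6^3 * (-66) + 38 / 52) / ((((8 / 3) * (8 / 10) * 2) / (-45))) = 14813908638075 / 98530432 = 150348.56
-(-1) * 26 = 26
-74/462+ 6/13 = 905/3003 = 0.30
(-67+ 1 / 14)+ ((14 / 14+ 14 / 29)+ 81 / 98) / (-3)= -288598 / 4263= -67.70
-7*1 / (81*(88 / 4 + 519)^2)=-0.00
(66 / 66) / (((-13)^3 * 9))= -1 / 19773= -0.00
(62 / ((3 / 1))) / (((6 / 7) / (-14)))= -337.56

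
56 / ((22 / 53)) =1484 / 11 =134.91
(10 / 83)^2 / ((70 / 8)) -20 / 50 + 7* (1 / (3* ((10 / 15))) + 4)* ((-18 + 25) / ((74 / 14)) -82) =-45349988729 / 17842510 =-2541.68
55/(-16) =-55/16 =-3.44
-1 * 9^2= -81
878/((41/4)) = 3512/41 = 85.66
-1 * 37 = -37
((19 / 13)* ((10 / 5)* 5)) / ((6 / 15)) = 475 / 13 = 36.54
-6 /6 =-1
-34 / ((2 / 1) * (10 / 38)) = -323 / 5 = -64.60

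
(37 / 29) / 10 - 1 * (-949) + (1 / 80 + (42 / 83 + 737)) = 64956115 / 38512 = 1686.65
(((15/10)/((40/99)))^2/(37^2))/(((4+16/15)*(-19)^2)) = 264627/48076651520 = 0.00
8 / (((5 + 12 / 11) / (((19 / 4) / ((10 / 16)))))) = 3344 / 335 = 9.98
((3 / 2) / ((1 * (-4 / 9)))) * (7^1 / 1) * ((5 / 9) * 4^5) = -13440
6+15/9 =23/3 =7.67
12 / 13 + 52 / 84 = 421 / 273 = 1.54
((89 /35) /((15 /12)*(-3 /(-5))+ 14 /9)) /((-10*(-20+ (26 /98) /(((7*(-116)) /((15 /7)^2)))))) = 446182632 /80914967375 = 0.01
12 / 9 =4 / 3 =1.33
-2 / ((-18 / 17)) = 17 / 9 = 1.89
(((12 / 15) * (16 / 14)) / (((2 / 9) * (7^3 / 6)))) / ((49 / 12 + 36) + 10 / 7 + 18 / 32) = 41472 / 24244955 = 0.00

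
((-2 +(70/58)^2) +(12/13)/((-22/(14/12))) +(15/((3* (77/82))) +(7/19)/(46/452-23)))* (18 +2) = 1561526541352/16554803265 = 94.32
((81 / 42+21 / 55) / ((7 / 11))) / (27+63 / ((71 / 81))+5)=126309 / 3613750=0.03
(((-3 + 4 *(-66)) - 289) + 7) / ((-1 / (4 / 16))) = 549 / 4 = 137.25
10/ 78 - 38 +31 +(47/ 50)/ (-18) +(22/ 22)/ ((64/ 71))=-1088501/ 187200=-5.81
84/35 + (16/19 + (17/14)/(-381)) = 1641257/506730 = 3.24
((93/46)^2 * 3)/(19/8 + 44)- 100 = -19574006/196259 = -99.74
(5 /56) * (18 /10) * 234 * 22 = 11583 /14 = 827.36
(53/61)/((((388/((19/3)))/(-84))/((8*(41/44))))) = -578018/65087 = -8.88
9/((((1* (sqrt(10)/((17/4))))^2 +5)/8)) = 6936/535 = 12.96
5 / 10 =1 / 2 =0.50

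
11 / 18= 0.61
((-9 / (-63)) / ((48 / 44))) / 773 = 11 / 64932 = 0.00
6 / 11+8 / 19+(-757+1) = -157802 / 209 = -755.03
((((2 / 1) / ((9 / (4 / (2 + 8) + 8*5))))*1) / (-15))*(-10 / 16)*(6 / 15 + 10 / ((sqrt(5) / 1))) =101 / 675 + 101*sqrt(5) / 135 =1.82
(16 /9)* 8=128 /9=14.22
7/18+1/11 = 95/198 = 0.48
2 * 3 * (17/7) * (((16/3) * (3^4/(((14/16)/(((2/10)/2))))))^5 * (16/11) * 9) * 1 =226298332887524573184/4044184375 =55956482668.41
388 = 388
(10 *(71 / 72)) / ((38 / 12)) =355 / 114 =3.11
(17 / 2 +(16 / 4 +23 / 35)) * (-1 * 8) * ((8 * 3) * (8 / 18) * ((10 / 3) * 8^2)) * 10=-50298880 / 21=-2395184.76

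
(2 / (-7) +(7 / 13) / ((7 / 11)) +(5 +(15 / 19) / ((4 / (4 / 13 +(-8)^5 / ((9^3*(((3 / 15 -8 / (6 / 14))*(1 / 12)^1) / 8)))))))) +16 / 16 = 681997192 / 12931191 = 52.74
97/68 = 1.43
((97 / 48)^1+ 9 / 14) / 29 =895 / 9744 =0.09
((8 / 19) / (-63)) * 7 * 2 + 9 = 1523 / 171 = 8.91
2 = 2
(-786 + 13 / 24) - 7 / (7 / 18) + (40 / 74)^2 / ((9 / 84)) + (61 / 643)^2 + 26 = -3508014889401 / 4528093448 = -774.72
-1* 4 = -4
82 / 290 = 41 / 145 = 0.28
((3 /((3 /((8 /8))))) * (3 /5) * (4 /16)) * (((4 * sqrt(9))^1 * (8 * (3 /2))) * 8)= 864 /5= 172.80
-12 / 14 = -6 / 7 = -0.86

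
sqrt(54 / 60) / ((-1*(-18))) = sqrt(10) / 60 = 0.05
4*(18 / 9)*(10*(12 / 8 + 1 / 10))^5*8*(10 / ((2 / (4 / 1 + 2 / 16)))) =1384120320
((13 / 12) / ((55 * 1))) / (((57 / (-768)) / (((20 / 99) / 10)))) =-1664 / 310365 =-0.01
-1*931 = -931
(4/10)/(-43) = -2/215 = -0.01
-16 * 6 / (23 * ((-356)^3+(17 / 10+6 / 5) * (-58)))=0.00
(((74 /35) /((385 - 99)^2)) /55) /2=37 /157457300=0.00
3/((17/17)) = 3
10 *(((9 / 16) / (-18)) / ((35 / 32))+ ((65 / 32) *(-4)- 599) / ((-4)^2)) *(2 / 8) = -94.93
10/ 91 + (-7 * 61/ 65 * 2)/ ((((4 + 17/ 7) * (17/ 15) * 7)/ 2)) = -9406/ 23205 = -0.41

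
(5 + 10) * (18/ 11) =270/ 11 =24.55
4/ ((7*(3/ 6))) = 8/ 7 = 1.14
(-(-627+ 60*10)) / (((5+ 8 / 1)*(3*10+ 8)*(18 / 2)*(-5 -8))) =-3 / 6422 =-0.00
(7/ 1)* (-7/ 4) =-49/ 4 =-12.25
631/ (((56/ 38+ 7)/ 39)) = 467571/ 161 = 2904.17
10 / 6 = 5 / 3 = 1.67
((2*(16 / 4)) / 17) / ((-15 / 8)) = -64 / 255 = -0.25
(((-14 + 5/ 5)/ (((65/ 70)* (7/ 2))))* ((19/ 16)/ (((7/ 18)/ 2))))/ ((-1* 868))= 171/ 6076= 0.03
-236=-236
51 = 51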